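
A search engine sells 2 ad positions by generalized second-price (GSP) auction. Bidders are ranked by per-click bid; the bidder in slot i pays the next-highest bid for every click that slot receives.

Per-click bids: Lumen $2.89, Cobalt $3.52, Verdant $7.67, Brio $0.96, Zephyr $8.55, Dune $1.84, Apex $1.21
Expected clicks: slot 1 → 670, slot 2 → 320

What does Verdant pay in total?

Verdant pays $1126.40

Ranked by bid: $8.55 (Zephyr) > $7.67 (Verdant) > $3.52 (Cobalt) > …
Verdant holds slot 2 → pays next bid $3.52 × 320 clicks = $1126.40.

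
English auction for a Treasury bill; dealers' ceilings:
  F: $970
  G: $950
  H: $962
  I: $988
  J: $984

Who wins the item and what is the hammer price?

I wins at $984

Limits in order: 988 (I) > 984 (J) > 970 (F) > 962 (H) > 950 (G)
Once the price passes $984, only I is left; the hammer falls at J's limit of $984.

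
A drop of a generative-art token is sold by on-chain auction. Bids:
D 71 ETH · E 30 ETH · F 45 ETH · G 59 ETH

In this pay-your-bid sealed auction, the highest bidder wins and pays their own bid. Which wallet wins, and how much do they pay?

Pay-your-bid sealed auction: the highest bidder wins and pays their own bid.
Sorting bids: 71 (D) > 59 (G) > 45 (F) > 30 (E)
D is highest → pays own bid, 71 ETH.

D pays 71 ETH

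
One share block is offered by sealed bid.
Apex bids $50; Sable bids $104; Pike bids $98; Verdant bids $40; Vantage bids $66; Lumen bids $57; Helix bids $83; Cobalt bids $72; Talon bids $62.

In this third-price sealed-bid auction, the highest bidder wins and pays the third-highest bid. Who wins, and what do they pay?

Bids in order: 104 (Sable) > 98 (Pike) > 83 (Helix) > 72 (Cobalt) > 66 (Vantage) > 62 (Talon) > …
Sable wins; payment is bid #3 in the ranking = $83.

Sable pays $83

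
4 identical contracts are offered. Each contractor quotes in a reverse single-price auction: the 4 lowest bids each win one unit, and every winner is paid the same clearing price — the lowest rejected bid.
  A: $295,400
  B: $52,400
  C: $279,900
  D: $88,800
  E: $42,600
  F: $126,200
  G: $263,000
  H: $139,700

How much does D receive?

Ordering the bids: 42,600 (E), 52,400 (B), 88,800 (D), 126,200 (F), 139,700 (H), 263,000 (G), …
Winners (4 units): E, B, D, F.
Lowest unsuccessful bid: $139,700 → clearing price.
D wins → is paid $139,700.

D is paid $139,700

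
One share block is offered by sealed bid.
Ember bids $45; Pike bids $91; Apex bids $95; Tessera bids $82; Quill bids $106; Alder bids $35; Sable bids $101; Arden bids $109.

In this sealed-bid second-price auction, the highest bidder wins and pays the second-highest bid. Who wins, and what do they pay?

Arden pays $106

Rule: the highest bidder wins and pays the second-highest bid.
Bids ranked: 109 (Arden) > 106 (Quill) > 101 (Sable) > 95 (Apex) > 91 (Pike) > 82 (Tessera) > …
Second-price: Arden pays Quill's bid of $106.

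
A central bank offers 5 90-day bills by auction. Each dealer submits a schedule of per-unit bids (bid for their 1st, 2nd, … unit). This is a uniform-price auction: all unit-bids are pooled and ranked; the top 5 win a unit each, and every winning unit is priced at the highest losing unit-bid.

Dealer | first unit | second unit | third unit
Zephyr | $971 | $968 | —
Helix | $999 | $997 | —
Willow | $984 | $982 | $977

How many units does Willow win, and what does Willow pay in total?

Pooled unit-bids ranked (top 5): 999 (Helix-1), 997 (Helix-2), 984 (Willow-1), 982 (Willow-2), 977 (Willow-3)
First bid not allocated: $971.
Willow wins 3 unit(s) at $971 each.

Willow: 3 units, pays $2,913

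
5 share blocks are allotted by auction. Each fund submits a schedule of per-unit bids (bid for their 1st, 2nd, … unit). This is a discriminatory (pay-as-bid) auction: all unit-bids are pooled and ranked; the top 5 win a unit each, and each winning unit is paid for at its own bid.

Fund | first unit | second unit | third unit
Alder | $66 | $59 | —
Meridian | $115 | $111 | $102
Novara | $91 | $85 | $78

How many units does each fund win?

Pooled unit-bids ranked (top 5): 115 (Meridian-1), 111 (Meridian-2), 102 (Meridian-3), 91 (Novara-1), 85 (Novara-2)
Next rejected bid: $78 (not a price — pay-as-bid).
Allocation: Meridian 3, Novara 2.

Meridian 3, Novara 2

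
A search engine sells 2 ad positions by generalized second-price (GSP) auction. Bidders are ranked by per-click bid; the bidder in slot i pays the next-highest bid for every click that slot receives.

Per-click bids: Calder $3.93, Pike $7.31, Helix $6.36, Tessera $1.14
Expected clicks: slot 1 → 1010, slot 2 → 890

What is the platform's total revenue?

Ranked by bid: $7.31 (Pike) > $6.36 (Helix) > $3.93 (Calder) > …
Slot 1: Pike pays $6.36 × 1010 = $6423.60
Slot 2: Helix pays $3.93 × 890 = $3497.70
Total = $9921.30

Total revenue: $9921.30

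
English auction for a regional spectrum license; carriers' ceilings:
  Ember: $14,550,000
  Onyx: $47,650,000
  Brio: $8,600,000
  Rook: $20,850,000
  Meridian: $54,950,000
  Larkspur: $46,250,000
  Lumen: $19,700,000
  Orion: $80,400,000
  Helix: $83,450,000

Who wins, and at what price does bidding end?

Helix wins at $80,400,000

Limits ranked: 83,450,000 (Helix) > 80,400,000 (Orion) > 54,950,000 (Meridian) > 47,650,000 (Onyx) > 46,250,000 (Larkspur) > 20,850,000 (Rook) > …
Orion is the last rival to drop out, at $80,400,000; Helix remains and wins at that price.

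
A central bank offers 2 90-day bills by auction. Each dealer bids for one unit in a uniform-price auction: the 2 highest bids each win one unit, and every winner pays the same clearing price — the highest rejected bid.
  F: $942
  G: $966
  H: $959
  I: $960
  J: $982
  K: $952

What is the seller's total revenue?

Total revenue: $1,920

Sorting: 982 (J), 966 (G), 960 (I), 959 (H), …
Top 2: J, G.
Clearing price = highest rejected bid = $960.
Total revenue = 2 × $960 = $1,920.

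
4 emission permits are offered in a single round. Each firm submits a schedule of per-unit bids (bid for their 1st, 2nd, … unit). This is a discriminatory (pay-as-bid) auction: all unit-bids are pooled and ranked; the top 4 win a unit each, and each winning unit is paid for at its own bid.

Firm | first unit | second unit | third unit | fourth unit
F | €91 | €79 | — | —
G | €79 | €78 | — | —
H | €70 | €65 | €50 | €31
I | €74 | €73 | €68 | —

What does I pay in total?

All unit-bids, highest first — top 4: 91 (F-1), 79 (F-2), 79 (G-1), 78 (G-2)
Next rejected bid: €74 (not a price — pay-as-bid).
I wins no units.

I pays €0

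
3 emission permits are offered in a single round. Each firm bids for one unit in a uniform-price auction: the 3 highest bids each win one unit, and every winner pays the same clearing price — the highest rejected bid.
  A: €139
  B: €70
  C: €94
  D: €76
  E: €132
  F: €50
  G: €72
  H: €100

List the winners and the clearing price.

Ordering the bids: 139 (A), 132 (E), 100 (H), 94 (C), 76 (D), …
Top 3: A, E, H.
Clearing price = highest rejected bid = €94.

A, E, H; each pays €94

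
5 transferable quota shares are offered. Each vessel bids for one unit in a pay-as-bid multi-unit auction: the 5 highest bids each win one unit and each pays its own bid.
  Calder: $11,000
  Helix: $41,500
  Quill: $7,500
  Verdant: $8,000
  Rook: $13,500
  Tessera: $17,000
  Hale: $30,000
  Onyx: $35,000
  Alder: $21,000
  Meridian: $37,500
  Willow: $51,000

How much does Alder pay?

Bids ranked high→low: 51,000 (Willow), 41,500 (Helix), 37,500 (Meridian), 35,000 (Onyx), 30,000 (Hale), 21,000 (Alder), 17,000 (Tessera), …
Top 5: Willow, Helix, Meridian, Onyx, Hale.
Alder does not win → $0.

Alder pays $0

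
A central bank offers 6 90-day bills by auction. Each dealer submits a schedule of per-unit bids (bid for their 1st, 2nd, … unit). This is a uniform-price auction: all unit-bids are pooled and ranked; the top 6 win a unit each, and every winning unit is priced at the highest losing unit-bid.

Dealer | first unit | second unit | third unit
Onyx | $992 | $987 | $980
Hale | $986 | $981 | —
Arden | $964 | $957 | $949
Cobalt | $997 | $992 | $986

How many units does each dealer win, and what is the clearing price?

All unit-bids, highest first — top 6: 997 (Cobalt-1), 992 (Onyx-1), 992 (Cobalt-2), 987 (Onyx-2), 986 (Hale-1), 986 (Cobalt-3)
The (k+1)-th unit-bid is $981.
Allocation: Cobalt 3, Hale 1, Onyx 2.

Cobalt 3, Hale 1, Onyx 2; clearing price $981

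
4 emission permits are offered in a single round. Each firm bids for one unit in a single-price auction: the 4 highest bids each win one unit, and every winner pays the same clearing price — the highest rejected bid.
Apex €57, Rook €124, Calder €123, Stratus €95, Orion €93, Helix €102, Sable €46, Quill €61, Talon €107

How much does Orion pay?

Orion pays €0

Ordering the bids: 124 (Rook), 123 (Calder), 107 (Talon), 102 (Helix), 95 (Stratus), 93 (Orion), …
Top 4: Rook, Calder, Talon, Helix.
First losing bid is Stratus's €95, which sets the uniform price.
Orion does not win → pays €0.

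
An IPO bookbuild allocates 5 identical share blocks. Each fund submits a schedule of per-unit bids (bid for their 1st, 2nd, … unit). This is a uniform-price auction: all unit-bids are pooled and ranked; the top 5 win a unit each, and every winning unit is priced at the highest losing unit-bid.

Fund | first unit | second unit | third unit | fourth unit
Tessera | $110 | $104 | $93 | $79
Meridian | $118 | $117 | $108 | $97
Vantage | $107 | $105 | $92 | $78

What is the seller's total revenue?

Total revenue: $525

All unit-bids, highest first — top 5: 118 (Meridian-1), 117 (Meridian-2), 110 (Tessera-1), 108 (Meridian-3), 107 (Vantage-1)
The (k+1)-th unit-bid is $105.
Allocation: Meridian 3, Tessera 1, Vantage 1. Every unit priced at $105.
Revenue = 5 × 105 = $525.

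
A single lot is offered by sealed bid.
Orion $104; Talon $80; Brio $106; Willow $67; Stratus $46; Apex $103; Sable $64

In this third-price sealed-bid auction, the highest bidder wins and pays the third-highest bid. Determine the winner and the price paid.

Sorting bids: 106 (Brio) > 104 (Orion) > 103 (Apex) > 80 (Talon) > 67 (Willow) > 64 (Sable) > …
Brio wins; payment is bid #3 in the ranking = $103.

Brio pays $103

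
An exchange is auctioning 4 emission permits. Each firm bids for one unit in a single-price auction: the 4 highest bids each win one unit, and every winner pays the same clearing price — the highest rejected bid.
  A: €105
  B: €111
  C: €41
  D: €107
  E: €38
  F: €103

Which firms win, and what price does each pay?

B, D, A, F; each pays €41

Ordering the bids: 111 (B), 107 (D), 105 (A), 103 (F), 41 (C), 38 (E)
Top 4: B, D, A, F.
First losing bid is C's €41, which sets the uniform price.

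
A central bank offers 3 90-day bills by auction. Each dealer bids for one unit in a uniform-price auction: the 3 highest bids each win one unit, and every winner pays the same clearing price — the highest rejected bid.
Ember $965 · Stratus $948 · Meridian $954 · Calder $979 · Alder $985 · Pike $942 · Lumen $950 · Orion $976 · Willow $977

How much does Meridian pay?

Ordering the bids: 985 (Alder), 979 (Calder), 977 (Willow), 976 (Orion), 965 (Ember), …
The 3 highest are Alder, Calder, Willow.
First losing bid is Orion's $976, which sets the uniform price.
Meridian does not win → pays $0.

Meridian pays $0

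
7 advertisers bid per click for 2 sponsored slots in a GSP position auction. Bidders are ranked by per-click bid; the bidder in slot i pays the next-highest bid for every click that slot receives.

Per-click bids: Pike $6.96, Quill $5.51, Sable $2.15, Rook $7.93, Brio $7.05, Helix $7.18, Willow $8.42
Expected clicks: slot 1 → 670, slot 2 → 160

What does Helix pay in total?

Helix pays $0.00

Per-click bids in order: $8.42 (Willow) > $7.93 (Rook) > $7.18 (Helix) > …
Helix ranks below slot 2 → no slot, pays nothing.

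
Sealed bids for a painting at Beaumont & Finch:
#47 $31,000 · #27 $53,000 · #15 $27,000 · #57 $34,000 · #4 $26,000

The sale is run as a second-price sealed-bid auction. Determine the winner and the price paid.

Bids ranked: 53,000 (#27) > 34,000 (#57) > 31,000 (#47) > 27,000 (#15) > 26,000 (#4)
#27 is highest; pays the second-highest bid, $34,000.

#27 pays $34,000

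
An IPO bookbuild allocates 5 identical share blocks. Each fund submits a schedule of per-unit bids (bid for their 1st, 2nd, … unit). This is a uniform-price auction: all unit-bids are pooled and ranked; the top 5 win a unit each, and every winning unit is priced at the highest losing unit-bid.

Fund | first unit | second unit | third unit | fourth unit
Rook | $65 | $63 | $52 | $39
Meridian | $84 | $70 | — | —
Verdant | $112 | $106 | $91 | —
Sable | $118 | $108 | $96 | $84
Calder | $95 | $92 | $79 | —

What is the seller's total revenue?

Total revenue: $475

Merging the schedules and taking the best 5: 118 (Sable-1), 112 (Verdant-1), 108 (Sable-2), 106 (Verdant-2), 96 (Sable-3)
The (k+1)-th unit-bid is $95.
Allocation: Sable 3, Verdant 2. Every unit priced at $95.
Revenue = 5 × 95 = $475.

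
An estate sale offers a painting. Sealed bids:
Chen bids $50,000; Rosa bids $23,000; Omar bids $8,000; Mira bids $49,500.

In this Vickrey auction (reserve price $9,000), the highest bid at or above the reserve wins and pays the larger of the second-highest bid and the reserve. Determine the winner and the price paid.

Chen pays $49,500

Sorting bids: 50,000 (Chen) > 49,500 (Mira) > 23,000 (Rosa) > 8,000 (Omar)
Chen has the top bid at or above the reserve ($50,000).
max(second-highest $49,500, reserve $9,000) = $49,500; the reserve does not bind.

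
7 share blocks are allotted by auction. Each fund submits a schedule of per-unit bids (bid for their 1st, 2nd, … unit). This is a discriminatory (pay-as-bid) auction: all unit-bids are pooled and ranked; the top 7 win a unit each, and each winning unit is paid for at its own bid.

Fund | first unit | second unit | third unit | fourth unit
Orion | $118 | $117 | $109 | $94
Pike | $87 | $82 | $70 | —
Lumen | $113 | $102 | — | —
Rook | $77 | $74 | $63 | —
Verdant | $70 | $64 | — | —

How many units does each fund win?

Pooled unit-bids ranked (top 7): 118 (Orion-1), 117 (Orion-2), 113 (Lumen-1), 109 (Orion-3), 102 (Lumen-2), 94 (Orion-4), 87 (Pike-1)
Next rejected bid: $82 (not a price — pay-as-bid).
Allocation: Lumen 2, Orion 4, Pike 1.

Lumen 2, Orion 4, Pike 1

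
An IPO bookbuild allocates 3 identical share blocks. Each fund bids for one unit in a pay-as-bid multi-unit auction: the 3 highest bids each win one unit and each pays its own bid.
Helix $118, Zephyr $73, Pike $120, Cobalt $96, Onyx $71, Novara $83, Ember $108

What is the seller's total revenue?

Total revenue: $346

Sorting: 120 (Pike), 118 (Helix), 108 (Ember), 96 (Cobalt), 83 (Novara), …
Winners (3 units): Pike, Helix, Ember.
Total revenue = 120 + 118 + 108 = $346.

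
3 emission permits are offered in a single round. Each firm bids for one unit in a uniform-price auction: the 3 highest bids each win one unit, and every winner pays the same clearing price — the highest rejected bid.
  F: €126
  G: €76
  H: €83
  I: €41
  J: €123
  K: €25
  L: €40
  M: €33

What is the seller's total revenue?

Total revenue: €228

Bids ranked high→low: 126 (F), 123 (J), 83 (H), 76 (G), 41 (I), …
The 3 highest are F, J, H.
Clearing price = highest rejected bid = €76.
Total revenue = 3 × €76 = €228.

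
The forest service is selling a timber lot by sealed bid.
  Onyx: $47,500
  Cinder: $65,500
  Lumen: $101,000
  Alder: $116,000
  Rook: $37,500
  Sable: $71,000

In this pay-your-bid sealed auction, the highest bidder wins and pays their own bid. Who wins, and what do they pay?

Alder pays $116,000

Pay-your-bid sealed auction: the highest bidder wins and pays their own bid.
Bids in order: 116,000 (Alder) > 101,000 (Lumen) > 71,000 (Sable) > 65,500 (Cinder) > 47,500 (Onyx) > 37,500 (Rook)
Alder is highest → pays own bid, $116,000.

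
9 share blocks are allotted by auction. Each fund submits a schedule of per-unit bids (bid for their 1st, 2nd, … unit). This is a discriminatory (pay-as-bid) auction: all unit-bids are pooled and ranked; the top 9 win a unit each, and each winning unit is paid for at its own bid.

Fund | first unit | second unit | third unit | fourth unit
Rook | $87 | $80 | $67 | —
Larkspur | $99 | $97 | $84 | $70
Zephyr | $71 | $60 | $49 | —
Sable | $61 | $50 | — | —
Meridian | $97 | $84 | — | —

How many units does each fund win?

Merging the schedules and taking the best 9: 99 (Larkspur-1), 97 (Larkspur-2), 97 (Meridian-1), 87 (Rook-1), 84 (Larkspur-3), 84 (Meridian-2), 80 (Rook-2), 71 (Zephyr-1), 70 (Larkspur-4)
Next rejected bid: $67 (not a price — pay-as-bid).
Allocation: Larkspur 4, Meridian 2, Rook 2, Zephyr 1.

Larkspur 4, Meridian 2, Rook 2, Zephyr 1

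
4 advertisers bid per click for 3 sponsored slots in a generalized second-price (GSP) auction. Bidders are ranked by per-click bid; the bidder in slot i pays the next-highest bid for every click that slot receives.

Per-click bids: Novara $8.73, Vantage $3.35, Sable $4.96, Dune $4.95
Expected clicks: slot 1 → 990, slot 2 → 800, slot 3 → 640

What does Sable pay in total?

Sable pays $3960.00

Ranked by bid: $8.73 (Novara) > $4.96 (Sable) > $4.95 (Dune) > $3.35 (Vantage)
Sable holds slot 2 → pays next bid $4.95 × 800 clicks = $3960.00.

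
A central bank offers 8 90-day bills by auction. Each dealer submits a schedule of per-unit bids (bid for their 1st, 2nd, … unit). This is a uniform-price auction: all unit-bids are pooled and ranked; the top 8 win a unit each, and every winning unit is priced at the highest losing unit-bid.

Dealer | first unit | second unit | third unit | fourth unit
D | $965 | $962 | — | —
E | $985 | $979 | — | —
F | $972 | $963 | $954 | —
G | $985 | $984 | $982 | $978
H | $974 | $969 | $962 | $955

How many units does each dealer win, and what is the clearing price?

E 2, F 1, G 4, H 1; clearing price $969

Pooled unit-bids ranked (top 8): 985 (E-1), 985 (G-1), 984 (G-2), 982 (G-3), 979 (E-2), 978 (G-4), 974 (H-1), 972 (F-1)
Highest rejected unit-bid = $969.
Allocation: E 2, F 1, G 4, H 1.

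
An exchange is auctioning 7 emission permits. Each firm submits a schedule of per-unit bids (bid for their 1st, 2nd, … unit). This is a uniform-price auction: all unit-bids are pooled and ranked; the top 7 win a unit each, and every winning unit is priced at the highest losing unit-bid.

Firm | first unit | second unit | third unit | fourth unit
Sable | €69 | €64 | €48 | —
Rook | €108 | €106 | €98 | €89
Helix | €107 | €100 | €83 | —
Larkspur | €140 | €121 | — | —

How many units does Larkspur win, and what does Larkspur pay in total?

Larkspur: 2 units, pays €178

Merging the schedules and taking the best 7: 140 (Larkspur-1), 121 (Larkspur-2), 108 (Rook-1), 107 (Helix-1), 106 (Rook-2), 100 (Helix-2), 98 (Rook-3)
The (k+1)-th unit-bid is €89.
Larkspur wins 2 unit(s) at €89 each.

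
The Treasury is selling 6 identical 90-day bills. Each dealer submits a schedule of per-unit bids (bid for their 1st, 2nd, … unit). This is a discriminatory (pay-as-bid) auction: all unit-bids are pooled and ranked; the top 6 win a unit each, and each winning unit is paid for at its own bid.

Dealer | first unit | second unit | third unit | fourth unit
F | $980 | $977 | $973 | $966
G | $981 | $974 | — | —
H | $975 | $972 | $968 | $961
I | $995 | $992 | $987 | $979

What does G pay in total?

All unit-bids, highest first — top 6: 995 (I-1), 992 (I-2), 987 (I-3), 981 (G-1), 980 (F-1), 979 (I-4)
Next rejected bid: $977 (not a price — pay-as-bid).
G's winning unit-bids: 981 = $981.

G pays $981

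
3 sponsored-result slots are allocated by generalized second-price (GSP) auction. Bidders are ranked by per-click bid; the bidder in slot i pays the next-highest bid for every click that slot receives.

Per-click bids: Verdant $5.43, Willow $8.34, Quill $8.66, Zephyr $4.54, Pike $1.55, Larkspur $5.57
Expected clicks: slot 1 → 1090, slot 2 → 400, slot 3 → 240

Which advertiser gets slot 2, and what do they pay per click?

Ranked by bid: $8.66 (Quill) > $8.34 (Willow) > $5.57 (Larkspur) > $5.43 (Verdant) > …
Slot 2 goes to the second-ranked bidder, Willow, who pays the next bid down: $5.57/click.

Willow; $5.57 per click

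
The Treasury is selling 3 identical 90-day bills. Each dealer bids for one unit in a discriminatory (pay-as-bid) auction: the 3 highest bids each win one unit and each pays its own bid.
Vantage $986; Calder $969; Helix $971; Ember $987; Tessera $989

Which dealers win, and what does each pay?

Tessera $989, Ember $987, Vantage $986

Sorting: 989 (Tessera), 987 (Ember), 986 (Vantage), 971 (Helix), 969 (Calder)
Winners (3 units): Tessera, Ember, Vantage.
Each winner pays its own bid: Tessera $989, Ember $987, Vantage $986.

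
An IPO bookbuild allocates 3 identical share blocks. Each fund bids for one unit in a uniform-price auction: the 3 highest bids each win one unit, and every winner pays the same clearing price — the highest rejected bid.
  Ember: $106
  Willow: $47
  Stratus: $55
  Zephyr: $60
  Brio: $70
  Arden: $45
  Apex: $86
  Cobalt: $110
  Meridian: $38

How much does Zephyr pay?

Zephyr pays $0

Bids ranked high→low: 110 (Cobalt), 106 (Ember), 86 (Apex), 70 (Brio), 60 (Zephyr), …
Top 3: Cobalt, Ember, Apex.
First losing bid is Brio's $70, which sets the uniform price.
Zephyr does not win → pays $0.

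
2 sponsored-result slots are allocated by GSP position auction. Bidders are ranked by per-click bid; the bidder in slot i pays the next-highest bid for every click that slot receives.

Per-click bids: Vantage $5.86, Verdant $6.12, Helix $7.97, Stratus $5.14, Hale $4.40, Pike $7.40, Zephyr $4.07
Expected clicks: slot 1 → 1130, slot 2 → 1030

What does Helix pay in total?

Helix pays $8362.00

Per-click bids in order: $7.97 (Helix) > $7.40 (Pike) > $6.12 (Verdant) > …
Helix holds slot 1 → pays next bid $7.40 × 1130 clicks = $8362.00.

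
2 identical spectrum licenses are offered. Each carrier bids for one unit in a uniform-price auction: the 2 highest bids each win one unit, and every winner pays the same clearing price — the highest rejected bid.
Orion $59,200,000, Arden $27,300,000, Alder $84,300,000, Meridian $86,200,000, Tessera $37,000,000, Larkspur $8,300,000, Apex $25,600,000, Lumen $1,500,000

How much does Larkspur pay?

Sorting: 86,200,000 (Meridian), 84,300,000 (Alder), 59,200,000 (Orion), 37,000,000 (Tessera), …
The 2 highest are Meridian, Alder.
Clearing price = highest rejected bid = $59,200,000.
Larkspur does not win → pays $0.

Larkspur pays $0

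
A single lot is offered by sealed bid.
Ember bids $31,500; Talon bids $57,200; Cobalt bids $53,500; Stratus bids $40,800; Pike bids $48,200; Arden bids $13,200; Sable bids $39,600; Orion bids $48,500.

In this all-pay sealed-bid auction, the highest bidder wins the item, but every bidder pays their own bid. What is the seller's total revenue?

All-pay sealed-bid auction: the highest bidder wins the item, but every bidder pays their own bid.
Sorting bids: 57,200 (Talon) > 53,500 (Cobalt) > 48,500 (Orion) > 48,200 (Pike) > 40,800 (Stratus) > 39,600 (Sable) > …
Every bidder forfeits their bid regardless of winning.
Revenue = 31,500 + 57,200 + 53,500 + 40,800 + 48,200 + 13,200 + 39,600 + 48,500 = $332,500.

Total revenue: $332,500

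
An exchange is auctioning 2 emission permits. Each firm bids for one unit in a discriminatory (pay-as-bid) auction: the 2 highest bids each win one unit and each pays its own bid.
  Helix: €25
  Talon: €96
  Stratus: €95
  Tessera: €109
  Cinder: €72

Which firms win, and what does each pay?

Ordering the bids: 109 (Tessera), 96 (Talon), 95 (Stratus), 72 (Cinder), …
The 2 highest are Tessera, Talon.
Each winner pays its own bid: Tessera €109, Talon €96.

Tessera €109, Talon €96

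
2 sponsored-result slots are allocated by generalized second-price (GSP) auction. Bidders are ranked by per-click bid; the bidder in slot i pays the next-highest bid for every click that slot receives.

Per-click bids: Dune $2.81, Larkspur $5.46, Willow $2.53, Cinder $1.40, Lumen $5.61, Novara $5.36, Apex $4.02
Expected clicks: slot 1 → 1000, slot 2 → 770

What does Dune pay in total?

Ranked by bid: $5.61 (Lumen) > $5.46 (Larkspur) > $5.36 (Novara) > …
Dune ranks below slot 2 → no slot, pays nothing.

Dune pays $0.00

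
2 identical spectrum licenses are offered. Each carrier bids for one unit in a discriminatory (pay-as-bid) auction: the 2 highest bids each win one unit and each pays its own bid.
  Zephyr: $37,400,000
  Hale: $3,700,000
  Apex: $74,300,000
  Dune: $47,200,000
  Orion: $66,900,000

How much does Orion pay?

Orion pays $66,900,000

Bids ranked high→low: 74,300,000 (Apex), 66,900,000 (Orion), 47,200,000 (Dune), 37,400,000 (Zephyr), …
Winners (2 units): Apex, Orion.
Orion wins → own bid $66,900,000.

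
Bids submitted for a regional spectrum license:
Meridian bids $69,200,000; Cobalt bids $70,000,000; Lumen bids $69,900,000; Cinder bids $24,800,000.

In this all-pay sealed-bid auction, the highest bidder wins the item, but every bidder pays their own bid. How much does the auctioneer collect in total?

Sorting bids: 70,000,000 (Cobalt) > 69,900,000 (Lumen) > 69,200,000 (Meridian) > 24,800,000 (Cinder)
Every bidder forfeits their bid regardless of winning.
Revenue = 69,200,000 + 70,000,000 + 69,900,000 + 24,800,000 = $233,900,000.

Total revenue: $233,900,000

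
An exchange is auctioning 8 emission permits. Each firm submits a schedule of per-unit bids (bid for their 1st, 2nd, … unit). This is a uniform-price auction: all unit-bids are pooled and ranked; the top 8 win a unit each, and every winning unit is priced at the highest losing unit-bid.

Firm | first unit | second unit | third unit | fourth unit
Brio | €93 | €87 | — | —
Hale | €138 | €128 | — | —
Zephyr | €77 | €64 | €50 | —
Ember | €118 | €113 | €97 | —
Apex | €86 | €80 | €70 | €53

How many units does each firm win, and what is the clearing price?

Merging the schedules and taking the best 8: 138 (Hale-1), 128 (Hale-2), 118 (Ember-1), 113 (Ember-2), 97 (Ember-3), 93 (Brio-1), 87 (Brio-2), 86 (Apex-1)
The (k+1)-th unit-bid is €80.
Allocation: Apex 1, Brio 2, Ember 3, Hale 2.

Apex 1, Brio 2, Ember 3, Hale 2; clearing price €80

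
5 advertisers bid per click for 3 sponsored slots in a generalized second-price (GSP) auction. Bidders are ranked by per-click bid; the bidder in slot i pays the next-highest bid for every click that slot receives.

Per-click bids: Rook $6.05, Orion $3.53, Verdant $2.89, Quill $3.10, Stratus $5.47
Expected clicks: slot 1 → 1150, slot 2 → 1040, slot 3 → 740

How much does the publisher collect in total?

Total revenue: $12255.70

Per-click bids in order: $6.05 (Rook) > $5.47 (Stratus) > $3.53 (Orion) > $3.10 (Quill) > …
Slot 1: Rook pays $5.47 × 1150 = $6290.50
Slot 2: Stratus pays $3.53 × 1040 = $3671.20
Slot 3: Orion pays $3.10 × 740 = $2294.00
Total = $12255.70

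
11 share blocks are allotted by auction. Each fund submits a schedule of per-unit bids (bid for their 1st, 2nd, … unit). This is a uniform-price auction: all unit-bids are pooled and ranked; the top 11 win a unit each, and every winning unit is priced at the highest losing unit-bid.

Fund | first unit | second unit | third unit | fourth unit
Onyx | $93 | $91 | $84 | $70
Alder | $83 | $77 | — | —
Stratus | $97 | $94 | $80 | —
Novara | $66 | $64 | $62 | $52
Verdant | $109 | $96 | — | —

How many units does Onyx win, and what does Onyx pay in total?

Pooled unit-bids ranked (top 11): 109 (Verdant-1), 97 (Stratus-1), 96 (Verdant-2), 94 (Stratus-2), 93 (Onyx-1), 91 (Onyx-2), 84 (Onyx-3), 83 (Alder-1), 80 (Stratus-3), 77 (Alder-2), 70 (Onyx-4)
First bid not allocated: $66.
Onyx wins 4 unit(s) at $66 each.

Onyx: 4 units, pays $264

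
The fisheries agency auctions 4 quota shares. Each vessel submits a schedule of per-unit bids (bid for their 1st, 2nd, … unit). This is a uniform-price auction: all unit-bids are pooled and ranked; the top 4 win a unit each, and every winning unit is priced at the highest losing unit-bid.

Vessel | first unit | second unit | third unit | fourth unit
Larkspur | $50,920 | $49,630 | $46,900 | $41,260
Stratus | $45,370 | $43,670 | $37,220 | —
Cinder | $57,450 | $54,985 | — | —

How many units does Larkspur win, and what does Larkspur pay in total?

Larkspur: 2 units, pays $93,800

Merging the schedules and taking the best 4: 57,450 (Cinder-1), 54,985 (Cinder-2), 50,920 (Larkspur-1), 49,630 (Larkspur-2)
The (k+1)-th unit-bid is $46,900.
Larkspur wins 2 unit(s) at $46,900 each.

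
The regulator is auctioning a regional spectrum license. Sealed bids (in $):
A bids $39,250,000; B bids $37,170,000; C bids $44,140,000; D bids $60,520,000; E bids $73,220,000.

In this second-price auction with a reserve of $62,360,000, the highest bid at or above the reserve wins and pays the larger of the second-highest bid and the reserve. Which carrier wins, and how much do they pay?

E pays $62,360,000

Bids ranked: 73,220,000 (E) > 60,520,000 (D) > 44,140,000 (C) > 39,250,000 (A) > 37,170,000 (B)
Highest eligible bid: E at $73,220,000.
Second-highest bid $60,520,000 is below the reserve $62,360,000, so the reserve binds → payment $62,360,000.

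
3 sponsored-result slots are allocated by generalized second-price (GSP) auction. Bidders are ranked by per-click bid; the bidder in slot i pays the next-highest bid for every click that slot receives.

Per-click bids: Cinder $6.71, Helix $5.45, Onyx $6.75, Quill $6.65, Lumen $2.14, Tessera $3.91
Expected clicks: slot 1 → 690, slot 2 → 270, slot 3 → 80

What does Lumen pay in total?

Sorting advertisers: $6.75 (Onyx) > $6.71 (Cinder) > $6.65 (Quill) > $5.45 (Helix) > …
Lumen ranks below slot 3 → no slot, pays nothing.

Lumen pays $0.00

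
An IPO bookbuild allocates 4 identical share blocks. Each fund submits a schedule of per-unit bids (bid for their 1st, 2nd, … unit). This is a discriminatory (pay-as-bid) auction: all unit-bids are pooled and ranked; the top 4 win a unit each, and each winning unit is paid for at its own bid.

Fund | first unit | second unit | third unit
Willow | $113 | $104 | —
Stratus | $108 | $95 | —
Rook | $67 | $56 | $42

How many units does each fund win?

All unit-bids, highest first — top 4: 113 (Willow-1), 108 (Stratus-1), 104 (Willow-2), 95 (Stratus-2)
Next rejected bid: $67 (not a price — pay-as-bid).
Allocation: Stratus 2, Willow 2.

Stratus 2, Willow 2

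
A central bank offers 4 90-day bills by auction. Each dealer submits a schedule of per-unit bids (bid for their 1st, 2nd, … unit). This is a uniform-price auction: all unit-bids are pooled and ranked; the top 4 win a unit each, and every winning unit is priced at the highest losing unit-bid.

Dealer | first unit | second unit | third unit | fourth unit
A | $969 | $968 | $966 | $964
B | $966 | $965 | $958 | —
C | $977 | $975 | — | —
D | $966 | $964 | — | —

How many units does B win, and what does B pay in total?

Pooled unit-bids ranked (top 4): 977 (C-1), 975 (C-2), 969 (A-1), 968 (A-2)
The (k+1)-th unit-bid is $966.
B wins 0 unit(s) at $966 each.

B: 0 units, pays $0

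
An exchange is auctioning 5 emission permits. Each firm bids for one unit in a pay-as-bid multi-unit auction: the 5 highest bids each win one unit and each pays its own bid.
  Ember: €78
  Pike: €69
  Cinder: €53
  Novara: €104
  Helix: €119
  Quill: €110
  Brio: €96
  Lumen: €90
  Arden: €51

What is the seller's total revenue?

Sorting: 119 (Helix), 110 (Quill), 104 (Novara), 96 (Brio), 90 (Lumen), 78 (Ember), 69 (Pike), …
The 5 highest are Helix, Quill, Novara, Brio, Lumen.
Total revenue = 119 + 110 + 104 + 96 + 90 = €519.

Total revenue: €519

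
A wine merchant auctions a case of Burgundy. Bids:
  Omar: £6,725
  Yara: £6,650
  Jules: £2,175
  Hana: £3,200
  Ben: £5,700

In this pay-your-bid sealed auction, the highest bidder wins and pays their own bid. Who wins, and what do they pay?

Omar pays £6,725

Bids in order: 6,725 (Omar) > 6,650 (Yara) > 5,700 (Ben) > 3,200 (Hana) > 2,175 (Jules)
Omar has the highest bid and pays exactly that: £6,725.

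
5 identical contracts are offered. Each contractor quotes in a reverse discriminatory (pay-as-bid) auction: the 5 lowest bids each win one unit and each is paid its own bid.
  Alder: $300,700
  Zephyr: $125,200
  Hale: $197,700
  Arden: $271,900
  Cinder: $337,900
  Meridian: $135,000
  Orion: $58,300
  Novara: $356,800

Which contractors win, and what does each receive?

Orion $58,300, Zephyr $125,200, Meridian $135,000, Hale $197,700, Arden $271,900

Sorting: 58,300 (Orion), 125,200 (Zephyr), 135,000 (Meridian), 197,700 (Hale), 271,900 (Arden), 300,700 (Alder), 337,900 (Cinder), …
Winners (5 units): Orion, Zephyr, Meridian, Hale, Arden.
Each winner is paid its own bid: Orion $58,300, Zephyr $125,200, Meridian $135,000, Hale $197,700, Arden $271,900.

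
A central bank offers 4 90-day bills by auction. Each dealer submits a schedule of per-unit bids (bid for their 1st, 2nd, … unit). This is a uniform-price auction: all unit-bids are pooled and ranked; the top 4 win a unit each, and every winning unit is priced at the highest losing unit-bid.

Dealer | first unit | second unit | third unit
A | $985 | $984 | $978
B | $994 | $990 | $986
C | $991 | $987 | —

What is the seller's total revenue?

Merging the schedules and taking the best 4: 994 (B-1), 991 (C-1), 990 (B-2), 987 (C-2)
The (k+1)-th unit-bid is $986.
Allocation: B 2, C 2. Every unit priced at $986.
Revenue = 4 × 986 = $3,944.

Total revenue: $3,944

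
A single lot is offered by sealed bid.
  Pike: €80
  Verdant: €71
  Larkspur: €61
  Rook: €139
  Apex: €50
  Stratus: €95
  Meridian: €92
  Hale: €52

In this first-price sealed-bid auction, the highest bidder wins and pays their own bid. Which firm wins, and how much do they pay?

First-price sealed-bid auction: the highest bidder wins and pays their own bid.
Bids ranked: 139 (Rook) > 95 (Stratus) > 92 (Meridian) > 80 (Pike) > 71 (Verdant) > 61 (Larkspur) > …
First-price: Rook pays what they bid, €139.

Rook pays €139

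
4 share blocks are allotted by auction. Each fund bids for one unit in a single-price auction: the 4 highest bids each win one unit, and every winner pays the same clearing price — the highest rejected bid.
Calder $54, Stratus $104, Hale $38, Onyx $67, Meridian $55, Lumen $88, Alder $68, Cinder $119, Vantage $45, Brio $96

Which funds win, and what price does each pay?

Bids ranked high→low: 119 (Cinder), 104 (Stratus), 96 (Brio), 88 (Lumen), 68 (Alder), 67 (Onyx), …
Winners (4 units): Cinder, Stratus, Brio, Lumen.
First losing bid is Alder's $68, which sets the uniform price.

Cinder, Stratus, Brio, Lumen; each pays $68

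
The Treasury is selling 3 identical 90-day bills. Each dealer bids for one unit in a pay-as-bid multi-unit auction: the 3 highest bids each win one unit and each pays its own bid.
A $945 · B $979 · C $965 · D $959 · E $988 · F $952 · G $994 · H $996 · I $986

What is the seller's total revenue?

Bids ranked high→low: 996 (H), 994 (G), 988 (E), 986 (I), 979 (B), …
The 3 highest are H, G, E.
Total revenue = 996 + 994 + 988 = $2,978.

Total revenue: $2,978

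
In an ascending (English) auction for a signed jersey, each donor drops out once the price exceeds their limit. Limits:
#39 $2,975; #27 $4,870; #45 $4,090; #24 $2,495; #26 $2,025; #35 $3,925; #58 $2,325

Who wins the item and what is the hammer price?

Open ascending-bid auction: the price rises until one bidder remains; the winner pays the price at which the last rival dropped out.
Limits in order: 4,870 (#27) > 4,090 (#45) > 3,925 (#35) > 2,975 (#39) > 2,495 (#24) > 2,325 (#58) > …
Once the price passes $4,090, only #27 is left; the hammer falls at #45's limit of $4,090.

#27 wins at $4,090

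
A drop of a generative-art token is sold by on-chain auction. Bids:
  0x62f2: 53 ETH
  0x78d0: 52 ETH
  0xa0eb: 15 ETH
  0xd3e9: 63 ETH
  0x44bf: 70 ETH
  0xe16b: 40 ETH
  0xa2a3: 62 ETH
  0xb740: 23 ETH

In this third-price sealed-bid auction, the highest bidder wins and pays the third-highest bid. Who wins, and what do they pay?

Bids in order: 70 (0x44bf) > 63 (0xd3e9) > 62 (0xa2a3) > 53 (0x62f2) > 52 (0x78d0) > 40 (0xe16b) > …
0x44bf is highest; pays the third-highest bid, 62 ETH.

0x44bf pays 62 ETH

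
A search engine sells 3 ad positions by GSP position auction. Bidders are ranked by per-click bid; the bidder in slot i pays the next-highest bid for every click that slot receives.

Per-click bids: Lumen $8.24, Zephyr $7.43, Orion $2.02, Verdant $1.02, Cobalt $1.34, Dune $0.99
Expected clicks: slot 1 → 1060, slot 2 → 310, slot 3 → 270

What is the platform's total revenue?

Total revenue: $8863.80

Ranked by bid: $8.24 (Lumen) > $7.43 (Zephyr) > $2.02 (Orion) > $1.34 (Cobalt) > …
Slot 1: Lumen pays $7.43 × 1060 = $7875.80
Slot 2: Zephyr pays $2.02 × 310 = $626.20
Slot 3: Orion pays $1.34 × 270 = $361.80
Total = $8863.80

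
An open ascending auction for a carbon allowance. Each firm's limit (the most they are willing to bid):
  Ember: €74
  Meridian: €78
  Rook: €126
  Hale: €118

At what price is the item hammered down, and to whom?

Rook wins at €118

Open ascending-bid auction: the price rises until one bidder remains; the winner pays the price at which the last rival dropped out.
Limits in order: 126 (Rook) > 118 (Hale) > 78 (Meridian) > 74 (Ember)
Bidding ends when Hale exits at €118; Rook takes it.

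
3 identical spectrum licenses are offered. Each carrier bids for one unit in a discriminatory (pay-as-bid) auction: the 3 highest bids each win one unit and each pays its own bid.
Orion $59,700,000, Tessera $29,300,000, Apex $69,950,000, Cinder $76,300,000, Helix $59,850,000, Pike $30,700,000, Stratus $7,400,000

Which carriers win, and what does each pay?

Cinder $76,300,000, Apex $69,950,000, Helix $59,850,000

Ordering the bids: 76,300,000 (Cinder), 69,950,000 (Apex), 59,850,000 (Helix), 59,700,000 (Orion), 30,700,000 (Pike), …
Top 3: Cinder, Apex, Helix.
Each winner pays its own bid: Cinder $76,300,000, Apex $69,950,000, Helix $59,850,000.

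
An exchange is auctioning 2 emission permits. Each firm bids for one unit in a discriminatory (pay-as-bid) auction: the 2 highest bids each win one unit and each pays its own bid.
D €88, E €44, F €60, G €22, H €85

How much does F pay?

F pays €0

Sorting: 88 (D), 85 (H), 60 (F), 44 (E), …
Winners (2 units): D, H.
F does not win → €0.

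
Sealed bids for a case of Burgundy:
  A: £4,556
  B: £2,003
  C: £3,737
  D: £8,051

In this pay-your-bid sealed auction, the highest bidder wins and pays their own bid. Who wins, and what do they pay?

Pay-your-bid sealed auction: the highest bidder wins and pays their own bid.
Sorting bids: 8,051 (D) > 4,556 (A) > 3,737 (C) > 2,003 (B)
D has the highest bid and pays exactly that: £8,051.

D pays £8,051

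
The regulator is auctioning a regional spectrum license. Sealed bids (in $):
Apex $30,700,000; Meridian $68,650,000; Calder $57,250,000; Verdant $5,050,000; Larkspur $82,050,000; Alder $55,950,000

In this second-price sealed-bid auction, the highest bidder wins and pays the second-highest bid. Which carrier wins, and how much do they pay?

Bids in order: 82,050,000 (Larkspur) > 68,650,000 (Meridian) > 57,250,000 (Calder) > 55,950,000 (Alder) > 30,700,000 (Apex) > 5,050,000 (Verdant)
Larkspur wins with the highest bid; price is set by the runner-up at $68,650,000.

Larkspur pays $68,650,000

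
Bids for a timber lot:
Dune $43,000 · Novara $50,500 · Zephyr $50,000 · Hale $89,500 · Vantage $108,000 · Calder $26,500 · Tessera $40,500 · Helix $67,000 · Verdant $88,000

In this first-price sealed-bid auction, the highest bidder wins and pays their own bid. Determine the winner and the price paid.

Vantage pays $108,000

Rule: the highest bidder wins and pays their own bid.
Bids in order: 108,000 (Vantage) > 89,500 (Hale) > 88,000 (Verdant) > 67,000 (Helix) > 50,500 (Novara) > 50,000 (Zephyr) > …
Vantage has the highest bid and pays exactly that: $108,000.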